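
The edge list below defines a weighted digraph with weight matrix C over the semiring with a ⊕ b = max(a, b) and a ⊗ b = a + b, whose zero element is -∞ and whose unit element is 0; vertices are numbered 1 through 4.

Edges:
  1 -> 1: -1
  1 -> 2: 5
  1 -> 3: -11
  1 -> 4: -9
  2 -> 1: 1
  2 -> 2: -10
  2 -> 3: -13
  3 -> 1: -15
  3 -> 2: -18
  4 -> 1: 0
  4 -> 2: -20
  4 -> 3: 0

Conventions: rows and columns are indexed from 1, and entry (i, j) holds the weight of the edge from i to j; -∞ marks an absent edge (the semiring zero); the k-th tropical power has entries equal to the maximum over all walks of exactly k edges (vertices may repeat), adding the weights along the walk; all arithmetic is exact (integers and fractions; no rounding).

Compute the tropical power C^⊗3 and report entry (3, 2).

C^⊗2:
  [6, 4, -8, -10]
  [0, 6, -10, -8]
  [-16, -10, -26, -24]
  [-1, 5, -11, -9]
C^⊗3:
  [5, 11, -5, -3]
  [7, 5, -7, -9]
  [-9, -11, -23, -25]
  [6, 4, -8, -10]
Key observation: the optimum is the walk 3->1->1->2, with weight (-15) + (-1) + 5 = -11.
Optimal value attained by: walk 3->1->1->2.
Answer: (C^⊗3)[3][2] = -11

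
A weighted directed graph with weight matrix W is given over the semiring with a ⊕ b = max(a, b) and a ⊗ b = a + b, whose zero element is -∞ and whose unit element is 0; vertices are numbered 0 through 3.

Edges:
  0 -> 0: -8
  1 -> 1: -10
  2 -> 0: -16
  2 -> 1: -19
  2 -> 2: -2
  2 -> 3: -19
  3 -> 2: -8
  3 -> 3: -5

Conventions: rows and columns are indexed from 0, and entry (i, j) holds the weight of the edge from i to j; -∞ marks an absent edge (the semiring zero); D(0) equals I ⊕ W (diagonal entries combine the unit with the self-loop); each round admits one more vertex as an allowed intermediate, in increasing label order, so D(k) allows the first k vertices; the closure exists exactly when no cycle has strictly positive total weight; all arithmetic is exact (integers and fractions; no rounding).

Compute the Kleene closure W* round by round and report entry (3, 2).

D(0):
  [0, -∞, -∞, -∞]
  [-∞, 0, -∞, -∞]
  [-16, -19, 0, -19]
  [-∞, -∞, -8, 0]
D(1):
  [0, -∞, -∞, -∞]
  [-∞, 0, -∞, -∞]
  [-16, -19, 0, -19]
  [-∞, -∞, -8, 0]
D(2):
  [0, -∞, -∞, -∞]
  [-∞, 0, -∞, -∞]
  [-16, -19, 0, -19]
  [-∞, -∞, -8, 0]
D(3):
  [0, -∞, -∞, -∞]
  [-∞, 0, -∞, -∞]
  [-16, -19, 0, -19]
  [-24, -27, -8, 0]
D(4):
  [0, -∞, -∞, -∞]
  [-∞, 0, -∞, -∞]
  [-16, -19, 0, -19]
  [-24, -27, -8, 0]
Answer: W*[3][2] = -8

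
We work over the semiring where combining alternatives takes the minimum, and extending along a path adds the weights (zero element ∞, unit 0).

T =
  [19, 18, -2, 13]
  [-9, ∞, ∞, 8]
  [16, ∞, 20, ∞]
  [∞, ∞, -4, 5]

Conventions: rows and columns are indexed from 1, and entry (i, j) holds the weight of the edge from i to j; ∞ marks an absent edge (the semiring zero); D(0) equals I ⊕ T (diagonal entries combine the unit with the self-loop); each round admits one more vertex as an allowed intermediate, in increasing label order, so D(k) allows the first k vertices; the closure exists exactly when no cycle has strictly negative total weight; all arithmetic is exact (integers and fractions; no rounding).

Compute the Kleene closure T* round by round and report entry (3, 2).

D(0):
  [0, 18, -2, 13]
  [-9, 0, ∞, 8]
  [16, ∞, 0, ∞]
  [∞, ∞, -4, 0]
D(1):
  [0, 18, -2, 13]
  [-9, 0, -11, 4]
  [16, 34, 0, 29]
  [∞, ∞, -4, 0]
D(2):
  [0, 18, -2, 13]
  [-9, 0, -11, 4]
  [16, 34, 0, 29]
  [∞, ∞, -4, 0]
D(3):
  [0, 18, -2, 13]
  [-9, 0, -11, 4]
  [16, 34, 0, 29]
  [12, 30, -4, 0]
D(4):
  [0, 18, -2, 13]
  [-9, 0, -11, 4]
  [16, 34, 0, 29]
  [12, 30, -4, 0]
Answer: T*[3][2] = 34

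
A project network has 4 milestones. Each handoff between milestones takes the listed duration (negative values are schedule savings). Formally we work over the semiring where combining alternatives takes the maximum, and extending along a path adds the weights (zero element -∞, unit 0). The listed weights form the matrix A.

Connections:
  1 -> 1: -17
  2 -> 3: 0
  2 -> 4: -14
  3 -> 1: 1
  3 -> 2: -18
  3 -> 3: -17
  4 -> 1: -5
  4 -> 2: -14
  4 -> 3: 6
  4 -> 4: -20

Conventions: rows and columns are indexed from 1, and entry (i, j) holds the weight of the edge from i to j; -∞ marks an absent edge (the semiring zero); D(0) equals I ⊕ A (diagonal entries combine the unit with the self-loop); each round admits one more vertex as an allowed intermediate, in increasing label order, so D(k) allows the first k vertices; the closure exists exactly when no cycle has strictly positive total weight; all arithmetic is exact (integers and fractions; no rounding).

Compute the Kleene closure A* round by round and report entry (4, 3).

D(0):
  [0, -∞, -∞, -∞]
  [-∞, 0, 0, -14]
  [1, -18, 0, -∞]
  [-5, -14, 6, 0]
D(1):
  [0, -∞, -∞, -∞]
  [-∞, 0, 0, -14]
  [1, -18, 0, -∞]
  [-5, -14, 6, 0]
D(2):
  [0, -∞, -∞, -∞]
  [-∞, 0, 0, -14]
  [1, -18, 0, -32]
  [-5, -14, 6, 0]
D(3):
  [0, -∞, -∞, -∞]
  [1, 0, 0, -14]
  [1, -18, 0, -32]
  [7, -12, 6, 0]
D(4):
  [0, -∞, -∞, -∞]
  [1, 0, 0, -14]
  [1, -18, 0, -32]
  [7, -12, 6, 0]
Answer: A*[4][3] = 6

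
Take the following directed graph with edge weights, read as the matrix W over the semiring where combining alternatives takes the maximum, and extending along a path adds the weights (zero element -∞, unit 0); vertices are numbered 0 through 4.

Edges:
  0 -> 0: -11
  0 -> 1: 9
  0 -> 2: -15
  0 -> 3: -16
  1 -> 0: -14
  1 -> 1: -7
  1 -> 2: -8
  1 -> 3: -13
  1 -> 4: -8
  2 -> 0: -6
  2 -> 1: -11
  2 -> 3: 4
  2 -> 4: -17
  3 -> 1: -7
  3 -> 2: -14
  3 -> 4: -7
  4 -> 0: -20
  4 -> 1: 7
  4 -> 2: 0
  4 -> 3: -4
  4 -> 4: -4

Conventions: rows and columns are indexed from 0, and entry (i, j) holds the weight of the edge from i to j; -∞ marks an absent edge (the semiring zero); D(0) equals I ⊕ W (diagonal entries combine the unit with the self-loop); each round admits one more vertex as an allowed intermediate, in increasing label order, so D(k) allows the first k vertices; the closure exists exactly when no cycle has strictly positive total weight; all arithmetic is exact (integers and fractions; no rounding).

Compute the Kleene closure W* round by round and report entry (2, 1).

D(0):
  [0, 9, -15, -16, -∞]
  [-14, 0, -8, -13, -8]
  [-6, -11, 0, 4, -17]
  [-∞, -7, -14, 0, -7]
  [-20, 7, 0, -4, 0]
D(1):
  [0, 9, -15, -16, -∞]
  [-14, 0, -8, -13, -8]
  [-6, 3, 0, 4, -17]
  [-∞, -7, -14, 0, -7]
  [-20, 7, 0, -4, 0]
D(2):
  [0, 9, 1, -4, 1]
  [-14, 0, -8, -13, -8]
  [-6, 3, 0, 4, -5]
  [-21, -7, -14, 0, -7]
  [-7, 7, 0, -4, 0]
D(3):
  [0, 9, 1, 5, 1]
  [-14, 0, -8, -4, -8]
  [-6, 3, 0, 4, -5]
  [-20, -7, -14, 0, -7]
  [-6, 7, 0, 4, 0]
D(4):
  [0, 9, 1, 5, 1]
  [-14, 0, -8, -4, -8]
  [-6, 3, 0, 4, -3]
  [-20, -7, -14, 0, -7]
  [-6, 7, 0, 4, 0]
D(5):
  [0, 9, 1, 5, 1]
  [-14, 0, -8, -4, -8]
  [-6, 4, 0, 4, -3]
  [-13, 0, -7, 0, -7]
  [-6, 7, 0, 4, 0]
Answer: W*[2][1] = 4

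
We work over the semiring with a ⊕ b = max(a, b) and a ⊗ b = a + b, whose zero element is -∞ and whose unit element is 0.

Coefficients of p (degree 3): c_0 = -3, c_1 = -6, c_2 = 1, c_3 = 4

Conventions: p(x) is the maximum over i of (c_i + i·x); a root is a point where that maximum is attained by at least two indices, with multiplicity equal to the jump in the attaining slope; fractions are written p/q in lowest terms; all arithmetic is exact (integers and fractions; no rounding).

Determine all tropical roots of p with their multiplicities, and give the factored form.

hull edge (i=0, c=-3) to (i=3, c=4): slope 7/3, span 3
Factored form: p(x) = 4 ⊗ (x ⊕ (-7/3)) ⊗ (x ⊕ (-7/3)) ⊗ (x ⊕ (-7/3))
Answer: roots = -7/3 (mult 3)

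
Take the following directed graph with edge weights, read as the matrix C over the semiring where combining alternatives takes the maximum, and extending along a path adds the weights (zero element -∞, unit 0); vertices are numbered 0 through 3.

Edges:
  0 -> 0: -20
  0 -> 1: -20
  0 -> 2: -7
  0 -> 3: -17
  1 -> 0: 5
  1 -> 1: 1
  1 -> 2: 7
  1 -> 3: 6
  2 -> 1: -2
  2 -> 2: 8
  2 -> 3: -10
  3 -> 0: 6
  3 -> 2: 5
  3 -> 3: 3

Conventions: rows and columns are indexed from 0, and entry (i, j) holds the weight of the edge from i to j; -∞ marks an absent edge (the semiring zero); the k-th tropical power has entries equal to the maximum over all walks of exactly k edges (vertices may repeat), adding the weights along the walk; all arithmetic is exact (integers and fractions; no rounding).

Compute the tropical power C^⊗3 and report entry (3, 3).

C^⊗2:
  [-11, -9, 1, -14]
  [12, 5, 15, 9]
  [3, 6, 16, 4]
  [9, 3, 13, 6]
C^⊗3:
  [-4, -1, 9, -3]
  [15, 13, 23, 12]
  [11, 14, 24, 12]
  [12, 11, 21, 9]
Key observation: the optimum is the walk 3->2->1->3, with weight 5 + (-2) + 6 = 9.
Optimal value attained by: walk 3->2->1->3.
Answer: (C^⊗3)[3][3] = 9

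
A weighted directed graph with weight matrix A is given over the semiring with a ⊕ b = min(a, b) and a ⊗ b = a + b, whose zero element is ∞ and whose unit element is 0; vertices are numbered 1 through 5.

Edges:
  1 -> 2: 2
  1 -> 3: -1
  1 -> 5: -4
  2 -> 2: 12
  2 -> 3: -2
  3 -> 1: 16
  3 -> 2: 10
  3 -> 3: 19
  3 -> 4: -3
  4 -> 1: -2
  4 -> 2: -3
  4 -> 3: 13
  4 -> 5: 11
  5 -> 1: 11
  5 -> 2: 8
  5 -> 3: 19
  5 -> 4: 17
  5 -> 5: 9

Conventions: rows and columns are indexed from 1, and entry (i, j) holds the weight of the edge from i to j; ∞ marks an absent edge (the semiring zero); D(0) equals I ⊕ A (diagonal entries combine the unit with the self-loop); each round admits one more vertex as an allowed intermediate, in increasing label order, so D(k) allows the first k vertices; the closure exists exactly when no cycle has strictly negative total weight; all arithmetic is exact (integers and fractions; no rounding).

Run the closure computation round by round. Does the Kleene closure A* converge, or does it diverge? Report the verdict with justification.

D(0):
  [0, 2, -1, ∞, -4]
  [∞, 0, -2, ∞, ∞]
  [16, 10, 0, -3, ∞]
  [-2, -3, 13, 0, 11]
  [11, 8, 19, 17, 0]
D(1):
  [0, 2, -1, ∞, -4]
  [∞, 0, -2, ∞, ∞]
  [16, 10, 0, -3, 12]
  [-2, -3, -3, 0, -6]
  [11, 8, 10, 17, 0]
D(2):
  [0, 2, -1, ∞, -4]
  [∞, 0, -2, ∞, ∞]
  [16, 10, 0, -3, 12]
  [-2, -3, -5, 0, -6]
  [11, 8, 6, 17, 0]
Detection: at round 3, diagonal entry (4, 4) turns strictly negative.
Key observation: the cycle 4->1->2->3->4 has total weight (-2) + 2 + (-2) + (-3), which is strictly negative.
Answer: DIVERGES — negative cycle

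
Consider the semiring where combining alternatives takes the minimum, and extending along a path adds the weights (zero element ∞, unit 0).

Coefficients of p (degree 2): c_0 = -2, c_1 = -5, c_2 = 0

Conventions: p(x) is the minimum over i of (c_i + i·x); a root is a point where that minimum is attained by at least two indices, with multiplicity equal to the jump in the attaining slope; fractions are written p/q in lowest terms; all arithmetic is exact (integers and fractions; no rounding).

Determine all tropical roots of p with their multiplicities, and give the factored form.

hull edge (i=0, c=-2) to (i=1, c=-5): slope -3, span 1
hull edge (i=1, c=-5) to (i=2, c=0): slope 5, span 1
Factored form: p(x) = 0 ⊗ (x ⊕ (-5)) ⊗ (x ⊕ 3)
Answer: roots = -5 (mult 1), 3 (mult 1)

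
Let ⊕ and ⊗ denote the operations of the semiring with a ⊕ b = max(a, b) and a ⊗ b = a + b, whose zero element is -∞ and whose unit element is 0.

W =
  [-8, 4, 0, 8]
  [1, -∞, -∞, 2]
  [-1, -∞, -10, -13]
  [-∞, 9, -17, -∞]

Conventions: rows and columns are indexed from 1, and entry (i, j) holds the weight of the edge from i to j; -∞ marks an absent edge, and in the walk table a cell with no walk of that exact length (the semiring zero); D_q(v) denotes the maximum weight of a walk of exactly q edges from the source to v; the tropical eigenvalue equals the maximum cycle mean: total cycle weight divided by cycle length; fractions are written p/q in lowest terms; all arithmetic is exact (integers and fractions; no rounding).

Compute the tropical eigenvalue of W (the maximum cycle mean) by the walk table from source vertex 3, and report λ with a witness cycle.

q=0: [-∞, -∞, 0, -∞]
q=1: [-1, -∞, -10, -13]
q=2: [-9, 3, -1, 7]
q=3: [4, 16, -9, 5]
q=4: [17, 14, 4, 18]
Optimal cycle mean attained by: cycle 1->4->2->1, total 8 + 9 + 1, length 3.
Answer: λ = 6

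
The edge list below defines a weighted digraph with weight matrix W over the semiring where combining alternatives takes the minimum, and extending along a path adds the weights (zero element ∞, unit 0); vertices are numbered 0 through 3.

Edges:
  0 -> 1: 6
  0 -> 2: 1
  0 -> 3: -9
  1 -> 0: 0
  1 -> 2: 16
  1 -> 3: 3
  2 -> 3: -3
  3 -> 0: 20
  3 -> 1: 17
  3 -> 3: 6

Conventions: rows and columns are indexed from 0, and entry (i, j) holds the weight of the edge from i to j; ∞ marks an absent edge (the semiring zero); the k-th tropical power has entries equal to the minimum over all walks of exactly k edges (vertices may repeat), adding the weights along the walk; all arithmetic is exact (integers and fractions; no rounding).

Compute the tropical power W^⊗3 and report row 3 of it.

W^⊗2:
  [6, 8, 22, -3]
  [23, 6, 1, -9]
  [17, 14, ∞, 3]
  [17, 23, 21, 11]
W^⊗3:
  [8, 12, 7, -3]
  [6, 8, 22, -3]
  [14, 20, 18, 8]
  [23, 23, 18, 8]
Answer: row 3 of W^⊗3 = [23, 23, 18, 8]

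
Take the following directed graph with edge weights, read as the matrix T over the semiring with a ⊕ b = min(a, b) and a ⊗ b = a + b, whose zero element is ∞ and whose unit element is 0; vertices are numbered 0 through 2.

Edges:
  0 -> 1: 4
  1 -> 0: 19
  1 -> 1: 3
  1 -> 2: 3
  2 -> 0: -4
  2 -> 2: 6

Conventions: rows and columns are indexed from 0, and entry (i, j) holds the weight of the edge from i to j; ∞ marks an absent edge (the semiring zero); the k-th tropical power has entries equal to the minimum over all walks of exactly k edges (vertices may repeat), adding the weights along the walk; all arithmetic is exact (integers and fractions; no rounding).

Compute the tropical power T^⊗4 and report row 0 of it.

T^⊗2:
  [23, 7, 7]
  [-1, 6, 6]
  [2, 0, 12]
T^⊗3:
  [3, 10, 10]
  [2, 3, 9]
  [8, 3, 3]
T^⊗4:
  [6, 7, 13]
  [5, 6, 6]
  [-1, 6, 6]
Answer: row 0 of T^⊗4 = [6, 7, 13]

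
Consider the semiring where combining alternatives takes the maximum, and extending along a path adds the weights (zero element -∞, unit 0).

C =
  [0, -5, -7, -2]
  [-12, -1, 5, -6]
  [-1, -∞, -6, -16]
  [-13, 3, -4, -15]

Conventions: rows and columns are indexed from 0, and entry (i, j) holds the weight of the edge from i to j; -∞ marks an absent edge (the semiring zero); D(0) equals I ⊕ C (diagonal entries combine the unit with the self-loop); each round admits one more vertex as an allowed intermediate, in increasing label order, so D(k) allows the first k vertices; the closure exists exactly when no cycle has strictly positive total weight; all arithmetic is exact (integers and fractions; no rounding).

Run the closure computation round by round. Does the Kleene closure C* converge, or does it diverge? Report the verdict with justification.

D(0):
  [0, -5, -7, -2]
  [-12, 0, 5, -6]
  [-1, -∞, 0, -16]
  [-13, 3, -4, 0]
D(1):
  [0, -5, -7, -2]
  [-12, 0, 5, -6]
  [-1, -6, 0, -3]
  [-13, 3, -4, 0]
D(2):
  [0, -5, 0, -2]
  [-12, 0, 5, -6]
  [-1, -6, 0, -3]
  [-9, 3, 8, 0]
Detection: at round 3, diagonal entry (3, 3) turns strictly positive.
Key observation: the cycle 3->1->2->0->3 has total weight 3 + 5 + (-1) + (-2), which is strictly positive.
Answer: DIVERGES — positive cycle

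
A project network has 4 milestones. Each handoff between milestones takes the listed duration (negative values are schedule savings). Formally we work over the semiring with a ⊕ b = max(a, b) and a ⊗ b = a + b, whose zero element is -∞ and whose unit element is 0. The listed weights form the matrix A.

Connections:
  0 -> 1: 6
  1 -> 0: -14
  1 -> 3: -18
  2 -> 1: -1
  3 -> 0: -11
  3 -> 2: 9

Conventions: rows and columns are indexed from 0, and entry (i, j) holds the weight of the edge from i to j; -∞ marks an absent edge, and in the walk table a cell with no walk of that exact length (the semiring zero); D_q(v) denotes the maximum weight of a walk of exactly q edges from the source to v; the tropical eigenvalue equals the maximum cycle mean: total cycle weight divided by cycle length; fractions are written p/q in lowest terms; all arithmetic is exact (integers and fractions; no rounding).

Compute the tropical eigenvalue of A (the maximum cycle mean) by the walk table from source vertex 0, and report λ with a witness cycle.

q=0: [0, -∞, -∞, -∞]
q=1: [-∞, 6, -∞, -∞]
q=2: [-8, -∞, -∞, -12]
q=3: [-23, -2, -3, -∞]
q=4: [-16, -4, -∞, -20]
Optimal cycle mean attained by: cycle 1->3->2->1, total (-18) + 9 + (-1), length 3.
Answer: λ = -10/3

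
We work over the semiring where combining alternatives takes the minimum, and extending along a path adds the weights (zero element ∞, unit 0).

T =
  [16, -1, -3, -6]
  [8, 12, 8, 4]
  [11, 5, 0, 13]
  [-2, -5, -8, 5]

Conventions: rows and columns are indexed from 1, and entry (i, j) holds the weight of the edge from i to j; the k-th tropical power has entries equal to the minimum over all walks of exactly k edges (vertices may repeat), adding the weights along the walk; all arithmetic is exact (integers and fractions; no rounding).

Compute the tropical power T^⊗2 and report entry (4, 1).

T^⊗2:
  [-8, -11, -14, -1]
  [2, -1, -4, 2]
  [11, 5, 0, 5]
  [3, -3, -8, -8]
Key observation: the optimum is the walk 4->2->1, with weight (-5) + 8 = 3.
Optimal value attained by: walk 4->2->1.
Answer: (T^⊗2)[4][1] = 3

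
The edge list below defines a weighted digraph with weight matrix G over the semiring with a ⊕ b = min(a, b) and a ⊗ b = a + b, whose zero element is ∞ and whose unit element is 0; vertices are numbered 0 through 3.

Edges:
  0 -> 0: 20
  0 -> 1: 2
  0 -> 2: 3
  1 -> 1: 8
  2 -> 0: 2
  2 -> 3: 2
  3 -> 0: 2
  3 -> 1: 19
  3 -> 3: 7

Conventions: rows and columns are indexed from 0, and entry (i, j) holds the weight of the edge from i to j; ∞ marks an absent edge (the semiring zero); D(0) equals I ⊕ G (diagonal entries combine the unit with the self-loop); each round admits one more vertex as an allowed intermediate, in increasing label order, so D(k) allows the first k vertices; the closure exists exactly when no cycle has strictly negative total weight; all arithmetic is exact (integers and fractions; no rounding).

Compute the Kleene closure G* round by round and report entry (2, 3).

D(0):
  [0, 2, 3, ∞]
  [∞, 0, ∞, ∞]
  [2, ∞, 0, 2]
  [2, 19, ∞, 0]
D(1):
  [0, 2, 3, ∞]
  [∞, 0, ∞, ∞]
  [2, 4, 0, 2]
  [2, 4, 5, 0]
D(2):
  [0, 2, 3, ∞]
  [∞, 0, ∞, ∞]
  [2, 4, 0, 2]
  [2, 4, 5, 0]
D(3):
  [0, 2, 3, 5]
  [∞, 0, ∞, ∞]
  [2, 4, 0, 2]
  [2, 4, 5, 0]
D(4):
  [0, 2, 3, 5]
  [∞, 0, ∞, ∞]
  [2, 4, 0, 2]
  [2, 4, 5, 0]
Answer: G*[2][3] = 2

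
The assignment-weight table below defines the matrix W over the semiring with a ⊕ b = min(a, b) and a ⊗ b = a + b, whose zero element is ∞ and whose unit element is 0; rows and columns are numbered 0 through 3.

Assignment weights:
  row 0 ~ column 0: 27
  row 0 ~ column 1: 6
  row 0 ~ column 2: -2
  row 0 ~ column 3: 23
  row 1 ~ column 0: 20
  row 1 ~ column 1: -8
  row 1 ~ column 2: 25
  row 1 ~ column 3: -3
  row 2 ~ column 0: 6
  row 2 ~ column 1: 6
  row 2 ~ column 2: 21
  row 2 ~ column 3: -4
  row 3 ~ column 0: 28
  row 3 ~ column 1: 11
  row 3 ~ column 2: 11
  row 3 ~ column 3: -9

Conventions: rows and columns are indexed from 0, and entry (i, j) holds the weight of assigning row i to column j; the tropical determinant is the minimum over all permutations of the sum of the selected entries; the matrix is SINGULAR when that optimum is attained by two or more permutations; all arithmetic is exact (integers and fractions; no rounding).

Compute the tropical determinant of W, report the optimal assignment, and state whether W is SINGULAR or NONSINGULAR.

σ = (0, 1, 2, 3): 27 + (-8) + 21 + (-9) = 31
σ = (0, 1, 3, 2): 27 + (-8) + (-4) + 11 = 26
σ = (0, 2, 1, 3): 27 + 25 + 6 + (-9) = 49
σ = (0, 2, 3, 1): 27 + 25 + (-4) + 11 = 59
σ = (0, 3, 1, 2): 27 + (-3) + 6 + 11 = 41
σ = (0, 3, 2, 1): 27 + (-3) + 21 + 11 = 56
σ = (1, 0, 2, 3): 6 + 20 + 21 + (-9) = 38
σ = (1, 0, 3, 2): 6 + 20 + (-4) + 11 = 33
σ = (1, 2, 0, 3): 6 + 25 + 6 + (-9) = 28
σ = (1, 2, 3, 0): 6 + 25 + (-4) + 28 = 55
σ = (1, 3, 0, 2): 6 + (-3) + 6 + 11 = 20
σ = (1, 3, 2, 0): 6 + (-3) + 21 + 28 = 52
σ = (2, 0, 1, 3): (-2) + 20 + 6 + (-9) = 15
σ = (2, 0, 3, 1): (-2) + 20 + (-4) + 11 = 25
σ = (2, 1, 0, 3): (-2) + (-8) + 6 + (-9) = -13
σ = (2, 1, 3, 0): (-2) + (-8) + (-4) + 28 = 14
σ = (2, 3, 0, 1): (-2) + (-3) + 6 + 11 = 12
σ = (2, 3, 1, 0): (-2) + (-3) + 6 + 28 = 29
σ = (3, 0, 1, 2): 23 + 20 + 6 + 11 = 60
σ = (3, 0, 2, 1): 23 + 20 + 21 + 11 = 75
σ = (3, 1, 0, 2): 23 + (-8) + 6 + 11 = 32
σ = (3, 1, 2, 0): 23 + (-8) + 21 + 28 = 64
σ = (3, 2, 0, 1): 23 + 25 + 6 + 11 = 65
σ = (3, 2, 1, 0): 23 + 25 + 6 + 28 = 82
Optimal value attained by: σ = (2, 1, 0, 3).
Answer: det⊕(W) = -13; verdict: NONSINGULAR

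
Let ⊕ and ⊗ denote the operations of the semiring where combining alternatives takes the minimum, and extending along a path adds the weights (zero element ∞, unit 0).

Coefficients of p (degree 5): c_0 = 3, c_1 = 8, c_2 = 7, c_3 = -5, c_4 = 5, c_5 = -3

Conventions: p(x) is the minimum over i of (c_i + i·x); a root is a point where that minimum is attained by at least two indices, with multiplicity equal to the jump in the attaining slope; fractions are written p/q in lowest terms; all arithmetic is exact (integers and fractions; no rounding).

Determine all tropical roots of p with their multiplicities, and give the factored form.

hull edge (i=0, c=3) to (i=3, c=-5): slope -8/3, span 3
hull edge (i=3, c=-5) to (i=5, c=-3): slope 1, span 2
Factored form: p(x) = -3 ⊗ (x ⊕ (-1)) ⊗ (x ⊕ (-1)) ⊗ (x ⊕ 8/3) ⊗ (x ⊕ 8/3) ⊗ (x ⊕ 8/3)
Answer: roots = -1 (mult 2), 8/3 (mult 3)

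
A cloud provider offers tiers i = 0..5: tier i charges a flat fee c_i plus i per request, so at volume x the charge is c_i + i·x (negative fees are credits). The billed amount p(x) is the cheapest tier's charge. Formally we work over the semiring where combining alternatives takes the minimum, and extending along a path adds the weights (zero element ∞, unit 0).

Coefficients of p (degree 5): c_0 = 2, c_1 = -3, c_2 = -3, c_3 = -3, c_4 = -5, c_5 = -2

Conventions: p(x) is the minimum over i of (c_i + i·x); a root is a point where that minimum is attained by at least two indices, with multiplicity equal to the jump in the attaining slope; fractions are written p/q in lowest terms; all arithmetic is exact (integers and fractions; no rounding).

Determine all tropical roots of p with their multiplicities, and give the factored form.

hull edge (i=0, c=2) to (i=1, c=-3): slope -5, span 1
hull edge (i=1, c=-3) to (i=4, c=-5): slope -2/3, span 3
hull edge (i=4, c=-5) to (i=5, c=-2): slope 3, span 1
Factored form: p(x) = -2 ⊗ (x ⊕ (-3)) ⊗ (x ⊕ 2/3) ⊗ (x ⊕ 2/3) ⊗ (x ⊕ 2/3) ⊗ (x ⊕ 5)
Answer: roots = -3 (mult 1), 2/3 (mult 3), 5 (mult 1)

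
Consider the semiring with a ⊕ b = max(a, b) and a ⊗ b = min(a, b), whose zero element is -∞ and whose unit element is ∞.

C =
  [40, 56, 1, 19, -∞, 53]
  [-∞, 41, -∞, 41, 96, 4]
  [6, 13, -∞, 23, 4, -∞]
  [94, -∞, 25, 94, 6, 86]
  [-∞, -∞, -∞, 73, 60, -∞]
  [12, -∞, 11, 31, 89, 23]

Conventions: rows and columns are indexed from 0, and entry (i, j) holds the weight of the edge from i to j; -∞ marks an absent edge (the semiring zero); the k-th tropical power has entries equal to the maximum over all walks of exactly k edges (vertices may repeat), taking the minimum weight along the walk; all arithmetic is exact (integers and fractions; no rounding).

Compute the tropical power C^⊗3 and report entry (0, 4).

C^⊗2:
  [40, 41, 19, 41, 56, 40]
  [41, 41, 25, 73, 60, 41]
  [23, 13, 23, 23, 13, 23]
  [94, 56, 25, 94, 86, 86]
  [73, -∞, 25, 73, 60, 73]
  [31, 12, 25, 73, 60, 31]
C^⊗3:
  [41, 41, 25, 56, 56, 41]
  [73, 41, 25, 73, 60, 73]
  [23, 23, 23, 23, 23, 23]
  [94, 56, 25, 94, 86, 86]
  [73, 56, 25, 73, 73, 73]
  [73, 31, 25, 73, 60, 73]
Key observation: the optimum is the walk 0->1->4->4, with weight 56 min 96 min 60 = 56.
Optimal value attained by: walk 0->1->4->4.
Answer: (C^⊗3)[0][4] = 56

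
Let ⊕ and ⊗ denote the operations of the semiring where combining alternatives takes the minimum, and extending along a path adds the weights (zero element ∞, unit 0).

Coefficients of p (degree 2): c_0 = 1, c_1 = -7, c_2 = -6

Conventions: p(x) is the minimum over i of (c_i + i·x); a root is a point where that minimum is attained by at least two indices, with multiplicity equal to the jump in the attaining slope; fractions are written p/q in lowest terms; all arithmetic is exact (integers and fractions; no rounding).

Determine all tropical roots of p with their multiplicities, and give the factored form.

hull edge (i=0, c=1) to (i=1, c=-7): slope -8, span 1
hull edge (i=1, c=-7) to (i=2, c=-6): slope 1, span 1
Factored form: p(x) = -6 ⊗ (x ⊕ (-1)) ⊗ (x ⊕ 8)
Answer: roots = -1 (mult 1), 8 (mult 1)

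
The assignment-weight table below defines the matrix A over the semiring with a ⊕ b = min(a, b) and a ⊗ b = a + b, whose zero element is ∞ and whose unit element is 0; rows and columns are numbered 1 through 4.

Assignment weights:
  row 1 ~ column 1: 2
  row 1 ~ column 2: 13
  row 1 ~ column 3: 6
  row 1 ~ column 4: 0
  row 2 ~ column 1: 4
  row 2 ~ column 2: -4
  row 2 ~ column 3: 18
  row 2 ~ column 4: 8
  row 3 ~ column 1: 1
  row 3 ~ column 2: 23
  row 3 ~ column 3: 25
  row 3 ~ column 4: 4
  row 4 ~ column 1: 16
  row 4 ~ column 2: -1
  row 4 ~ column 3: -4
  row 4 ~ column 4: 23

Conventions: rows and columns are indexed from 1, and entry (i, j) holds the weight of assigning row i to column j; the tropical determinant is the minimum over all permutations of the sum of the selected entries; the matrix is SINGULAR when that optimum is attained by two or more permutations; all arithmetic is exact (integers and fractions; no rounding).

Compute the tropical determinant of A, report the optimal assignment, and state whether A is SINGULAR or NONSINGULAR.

σ = (1, 2, 3, 4): 2 + (-4) + 25 + 23 = 46
σ = (1, 2, 4, 3): 2 + (-4) + 4 + (-4) = -2
σ = (1, 3, 2, 4): 2 + 18 + 23 + 23 = 66
σ = (1, 3, 4, 2): 2 + 18 + 4 + (-1) = 23
σ = (1, 4, 2, 3): 2 + 8 + 23 + (-4) = 29
σ = (1, 4, 3, 2): 2 + 8 + 25 + (-1) = 34
σ = (2, 1, 3, 4): 13 + 4 + 25 + 23 = 65
σ = (2, 1, 4, 3): 13 + 4 + 4 + (-4) = 17
σ = (2, 3, 1, 4): 13 + 18 + 1 + 23 = 55
σ = (2, 3, 4, 1): 13 + 18 + 4 + 16 = 51
σ = (2, 4, 1, 3): 13 + 8 + 1 + (-4) = 18
σ = (2, 4, 3, 1): 13 + 8 + 25 + 16 = 62
σ = (3, 1, 2, 4): 6 + 4 + 23 + 23 = 56
σ = (3, 1, 4, 2): 6 + 4 + 4 + (-1) = 13
σ = (3, 2, 1, 4): 6 + (-4) + 1 + 23 = 26
σ = (3, 2, 4, 1): 6 + (-4) + 4 + 16 = 22
σ = (3, 4, 1, 2): 6 + 8 + 1 + (-1) = 14
σ = (3, 4, 2, 1): 6 + 8 + 23 + 16 = 53
σ = (4, 1, 2, 3): 0 + 4 + 23 + (-4) = 23
σ = (4, 1, 3, 2): 0 + 4 + 25 + (-1) = 28
σ = (4, 2, 1, 3): 0 + (-4) + 1 + (-4) = -7
σ = (4, 2, 3, 1): 0 + (-4) + 25 + 16 = 37
σ = (4, 3, 1, 2): 0 + 18 + 1 + (-1) = 18
σ = (4, 3, 2, 1): 0 + 18 + 23 + 16 = 57
Optimal value attained by: σ = (4, 2, 1, 3).
Answer: det⊕(A) = -7; verdict: NONSINGULAR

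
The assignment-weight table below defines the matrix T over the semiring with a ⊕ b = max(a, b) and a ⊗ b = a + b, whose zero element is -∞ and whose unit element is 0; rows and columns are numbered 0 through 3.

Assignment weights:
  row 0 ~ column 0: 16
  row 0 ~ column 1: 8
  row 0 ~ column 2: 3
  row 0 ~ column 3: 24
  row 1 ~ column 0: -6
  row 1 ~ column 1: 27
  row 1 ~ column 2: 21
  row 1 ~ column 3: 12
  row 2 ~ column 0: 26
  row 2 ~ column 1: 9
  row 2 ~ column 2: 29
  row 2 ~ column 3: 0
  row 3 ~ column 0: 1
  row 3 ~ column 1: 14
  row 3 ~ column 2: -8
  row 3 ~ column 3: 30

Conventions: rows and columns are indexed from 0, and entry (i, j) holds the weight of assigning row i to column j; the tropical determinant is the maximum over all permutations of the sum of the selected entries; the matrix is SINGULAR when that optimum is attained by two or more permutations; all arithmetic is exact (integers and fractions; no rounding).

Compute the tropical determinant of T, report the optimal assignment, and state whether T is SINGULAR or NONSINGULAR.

σ = (0, 1, 2, 3): 16 + 27 + 29 + 30 = 102
σ = (0, 1, 3, 2): 16 + 27 + 0 + (-8) = 35
σ = (0, 2, 1, 3): 16 + 21 + 9 + 30 = 76
σ = (0, 2, 3, 1): 16 + 21 + 0 + 14 = 51
σ = (0, 3, 1, 2): 16 + 12 + 9 + (-8) = 29
σ = (0, 3, 2, 1): 16 + 12 + 29 + 14 = 71
σ = (1, 0, 2, 3): 8 + (-6) + 29 + 30 = 61
σ = (1, 0, 3, 2): 8 + (-6) + 0 + (-8) = -6
σ = (1, 2, 0, 3): 8 + 21 + 26 + 30 = 85
σ = (1, 2, 3, 0): 8 + 21 + 0 + 1 = 30
σ = (1, 3, 0, 2): 8 + 12 + 26 + (-8) = 38
σ = (1, 3, 2, 0): 8 + 12 + 29 + 1 = 50
σ = (2, 0, 1, 3): 3 + (-6) + 9 + 30 = 36
σ = (2, 0, 3, 1): 3 + (-6) + 0 + 14 = 11
σ = (2, 1, 0, 3): 3 + 27 + 26 + 30 = 86
σ = (2, 1, 3, 0): 3 + 27 + 0 + 1 = 31
σ = (2, 3, 0, 1): 3 + 12 + 26 + 14 = 55
σ = (2, 3, 1, 0): 3 + 12 + 9 + 1 = 25
σ = (3, 0, 1, 2): 24 + (-6) + 9 + (-8) = 19
σ = (3, 0, 2, 1): 24 + (-6) + 29 + 14 = 61
σ = (3, 1, 0, 2): 24 + 27 + 26 + (-8) = 69
σ = (3, 1, 2, 0): 24 + 27 + 29 + 1 = 81
σ = (3, 2, 0, 1): 24 + 21 + 26 + 14 = 85
σ = (3, 2, 1, 0): 24 + 21 + 9 + 1 = 55
Optimal value attained by: σ = (0, 1, 2, 3).
Answer: det⊕(T) = 102; verdict: NONSINGULAR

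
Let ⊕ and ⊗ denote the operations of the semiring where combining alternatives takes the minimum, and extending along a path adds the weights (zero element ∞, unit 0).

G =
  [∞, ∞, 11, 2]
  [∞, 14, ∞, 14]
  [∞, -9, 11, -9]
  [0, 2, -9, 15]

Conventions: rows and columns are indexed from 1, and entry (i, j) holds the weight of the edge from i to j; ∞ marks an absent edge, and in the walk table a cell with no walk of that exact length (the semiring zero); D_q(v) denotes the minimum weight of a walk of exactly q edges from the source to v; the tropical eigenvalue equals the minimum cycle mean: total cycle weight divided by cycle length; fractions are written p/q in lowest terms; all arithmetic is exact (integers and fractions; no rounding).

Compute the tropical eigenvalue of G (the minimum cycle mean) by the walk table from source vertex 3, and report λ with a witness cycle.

q=0: [∞, ∞, 0, ∞]
q=1: [∞, -9, 11, -9]
q=2: [-9, -7, -18, 2]
q=3: [2, -27, -7, -27]
q=4: [-27, -25, -36, -16]
Optimal cycle mean attained by: cycle 3->4->3, total (-9) + (-9), length 2.
Answer: λ = -9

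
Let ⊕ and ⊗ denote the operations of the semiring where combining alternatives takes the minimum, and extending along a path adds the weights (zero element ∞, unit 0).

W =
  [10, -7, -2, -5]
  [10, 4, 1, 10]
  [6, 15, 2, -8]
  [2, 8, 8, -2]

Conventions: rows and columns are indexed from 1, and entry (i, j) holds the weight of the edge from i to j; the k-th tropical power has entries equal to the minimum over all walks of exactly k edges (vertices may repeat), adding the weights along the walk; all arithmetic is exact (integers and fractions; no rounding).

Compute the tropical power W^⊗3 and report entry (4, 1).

W^⊗2:
  [-3, -3, -6, -10]
  [7, 3, 3, -7]
  [-6, -1, 0, -10]
  [0, -5, 0, -4]
W^⊗3:
  [-8, -10, -5, -14]
  [-5, 0, 1, -9]
  [-8, -13, -8, -12]
  [-2, -7, -4, -8]
Key observation: the optimum is the walk 4->4->4->1, with weight (-2) + (-2) + 2 = -2.
Optimal value attained by: walk 4->4->4->1.
Answer: (W^⊗3)[4][1] = -2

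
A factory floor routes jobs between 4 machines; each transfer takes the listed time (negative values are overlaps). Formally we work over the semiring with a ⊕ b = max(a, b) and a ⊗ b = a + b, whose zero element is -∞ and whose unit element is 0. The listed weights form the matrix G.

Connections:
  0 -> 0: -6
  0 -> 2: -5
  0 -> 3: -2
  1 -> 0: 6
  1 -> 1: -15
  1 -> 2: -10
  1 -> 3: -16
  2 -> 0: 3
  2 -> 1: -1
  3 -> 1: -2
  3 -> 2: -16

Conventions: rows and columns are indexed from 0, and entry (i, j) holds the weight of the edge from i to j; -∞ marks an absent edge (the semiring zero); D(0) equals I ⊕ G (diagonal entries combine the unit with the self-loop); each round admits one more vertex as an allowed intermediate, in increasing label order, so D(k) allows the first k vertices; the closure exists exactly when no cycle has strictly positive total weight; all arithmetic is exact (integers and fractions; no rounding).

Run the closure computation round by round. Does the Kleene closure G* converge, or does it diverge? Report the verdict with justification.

D(0):
  [0, -∞, -5, -2]
  [6, 0, -10, -16]
  [3, -1, 0, -∞]
  [-∞, -2, -16, 0]
D(1):
  [0, -∞, -5, -2]
  [6, 0, 1, 4]
  [3, -1, 0, 1]
  [-∞, -2, -16, 0]
Detection: at round 2, diagonal entry (3, 3) turns strictly positive.
Key observation: the cycle 3->1->0->3 has total weight (-2) + 6 + (-2), which is strictly positive.
Answer: DIVERGES — positive cycle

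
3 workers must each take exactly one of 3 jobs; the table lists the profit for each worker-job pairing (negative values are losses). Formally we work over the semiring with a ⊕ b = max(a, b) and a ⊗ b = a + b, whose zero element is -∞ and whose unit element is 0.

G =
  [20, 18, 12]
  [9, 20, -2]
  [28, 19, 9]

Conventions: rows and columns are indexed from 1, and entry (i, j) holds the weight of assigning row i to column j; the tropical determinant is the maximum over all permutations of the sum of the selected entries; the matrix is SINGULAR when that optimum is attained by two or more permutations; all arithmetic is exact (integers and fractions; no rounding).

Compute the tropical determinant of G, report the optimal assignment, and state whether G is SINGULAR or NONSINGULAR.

σ = (1, 2, 3): 20 + 20 + 9 = 49
σ = (1, 3, 2): 20 + (-2) + 19 = 37
σ = (2, 1, 3): 18 + 9 + 9 = 36
σ = (2, 3, 1): 18 + (-2) + 28 = 44
σ = (3, 1, 2): 12 + 9 + 19 = 40
σ = (3, 2, 1): 12 + 20 + 28 = 60
Optimal value attained by: σ = (3, 2, 1).
Answer: det⊕(G) = 60; verdict: NONSINGULAR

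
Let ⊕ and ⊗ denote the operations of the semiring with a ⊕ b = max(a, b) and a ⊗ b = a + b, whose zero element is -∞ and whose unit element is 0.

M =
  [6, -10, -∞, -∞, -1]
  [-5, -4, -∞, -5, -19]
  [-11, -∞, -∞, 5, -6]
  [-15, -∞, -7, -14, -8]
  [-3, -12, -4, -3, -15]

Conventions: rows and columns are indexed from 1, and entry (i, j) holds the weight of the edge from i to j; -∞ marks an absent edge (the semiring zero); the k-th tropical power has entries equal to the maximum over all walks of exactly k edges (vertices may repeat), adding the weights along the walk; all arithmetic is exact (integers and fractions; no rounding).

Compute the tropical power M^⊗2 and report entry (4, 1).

M^⊗2:
  [12, -4, -5, -4, 5]
  [1, -8, -12, -9, -6]
  [-5, -18, -2, -9, -3]
  [-9, -20, -12, -2, -13]
  [3, -13, -10, 1, -4]
Key observation: the optimum is the walk 4->1->1, with weight (-15) + 6 = -9.
Optimal value attained by: walk 4->1->1.
Answer: (M^⊗2)[4][1] = -9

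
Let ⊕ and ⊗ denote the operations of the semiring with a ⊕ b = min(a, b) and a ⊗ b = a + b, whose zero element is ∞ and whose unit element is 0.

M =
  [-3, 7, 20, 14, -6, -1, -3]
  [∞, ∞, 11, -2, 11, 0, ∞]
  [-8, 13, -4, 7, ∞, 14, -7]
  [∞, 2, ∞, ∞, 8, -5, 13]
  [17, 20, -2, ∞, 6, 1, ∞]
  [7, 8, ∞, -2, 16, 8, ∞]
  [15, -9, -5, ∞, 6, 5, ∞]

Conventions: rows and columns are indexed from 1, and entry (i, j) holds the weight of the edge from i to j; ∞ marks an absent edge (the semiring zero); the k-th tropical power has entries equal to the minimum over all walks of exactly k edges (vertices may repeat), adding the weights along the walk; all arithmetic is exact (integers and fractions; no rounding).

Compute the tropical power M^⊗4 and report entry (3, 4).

M^⊗2:
  [-6, -12, -8, -3, -9, -5, -6]
  [3, 0, 7, -2, 6, -7, 4]
  [-12, -16, -12, 3, -14, -9, -11]
  [2, 3, 6, -7, 11, 2, ∞]
  [-10, 9, -6, -1, 11, 7, -9]
  [4, 0, 14, 6, 1, -7, 4]
  [-13, 8, -9, -11, 2, -9, -12]
M^⊗3:
  [-16, -15, -12, -14, -12, -12, -15]
  [-1, -5, -1, -9, -3, -7, 0]
  [-20, -20, -16, -18, -18, -16, -19]
  [-2, -5, 2, 0, -4, -12, -1]
  [-14, -18, -14, 1, -16, -11, -13]
  [0, -5, -1, -9, -2, 0, 1]
  [-17, -21, -17, -11, -19, -16, -16]
M^⊗4:
  [-20, -24, -20, -17, -22, -19, -19]
  [-9, -9, -5, -9, -7, -14, -8]
  [-24, -28, -24, -22, -26, -23, -23]
  [-6, -10, -6, -14, -8, -5, -5]
  [-22, -22, -18, -20, -20, -18, -21]
  [-9, -8, -5, -7, -6, -14, -8]
  [-25, -25, -21, -23, -23, -21, -24]
Key observation: the optimum is the walk 3->1->7->2->4, with weight (-8) + (-3) + (-9) + (-2) = -22.
Optimal value attained by: walk 3->1->7->2->4.
Answer: (M^⊗4)[3][4] = -22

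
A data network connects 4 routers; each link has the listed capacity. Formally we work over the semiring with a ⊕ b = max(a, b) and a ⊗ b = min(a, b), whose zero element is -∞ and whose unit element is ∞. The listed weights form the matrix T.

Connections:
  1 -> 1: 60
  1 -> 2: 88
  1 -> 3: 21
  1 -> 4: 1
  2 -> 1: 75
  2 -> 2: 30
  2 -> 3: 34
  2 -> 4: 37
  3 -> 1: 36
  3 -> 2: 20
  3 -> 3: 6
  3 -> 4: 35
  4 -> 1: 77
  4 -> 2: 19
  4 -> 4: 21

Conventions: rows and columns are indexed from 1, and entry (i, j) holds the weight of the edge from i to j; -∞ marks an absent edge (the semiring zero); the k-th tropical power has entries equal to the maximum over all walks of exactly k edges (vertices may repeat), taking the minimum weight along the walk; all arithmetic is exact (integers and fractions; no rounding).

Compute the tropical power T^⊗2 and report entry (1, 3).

T^⊗2:
  [75, 60, 34, 37]
  [60, 75, 30, 34]
  [36, 36, 21, 21]
  [60, 77, 21, 21]
Key observation: the optimum is the walk 1->2->3, with weight 88 min 34 = 34.
Optimal value attained by: walk 1->2->3.
Answer: (T^⊗2)[1][3] = 34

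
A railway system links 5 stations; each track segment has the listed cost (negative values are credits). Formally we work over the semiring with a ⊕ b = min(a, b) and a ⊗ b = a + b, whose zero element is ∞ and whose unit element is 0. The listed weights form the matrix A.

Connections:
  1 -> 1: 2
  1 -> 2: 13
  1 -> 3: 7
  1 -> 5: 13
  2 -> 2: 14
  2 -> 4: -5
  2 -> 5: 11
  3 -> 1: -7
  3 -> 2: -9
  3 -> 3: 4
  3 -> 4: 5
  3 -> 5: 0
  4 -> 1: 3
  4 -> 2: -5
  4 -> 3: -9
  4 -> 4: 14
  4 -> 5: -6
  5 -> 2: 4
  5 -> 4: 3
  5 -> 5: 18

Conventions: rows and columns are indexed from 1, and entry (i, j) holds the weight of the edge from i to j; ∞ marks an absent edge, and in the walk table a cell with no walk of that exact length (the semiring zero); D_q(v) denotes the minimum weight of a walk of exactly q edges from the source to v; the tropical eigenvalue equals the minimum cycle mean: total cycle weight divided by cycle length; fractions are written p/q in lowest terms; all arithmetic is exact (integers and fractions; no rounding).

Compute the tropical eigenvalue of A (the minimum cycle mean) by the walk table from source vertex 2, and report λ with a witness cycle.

q=0: [∞, 0, ∞, ∞, ∞]
q=1: [∞, 14, ∞, -5, 11]
q=2: [-2, -10, -14, 9, -11]
q=3: [-21, -23, -10, -15, -14]
q=4: [-19, -20, -24, -28, -21]
q=5: [-31, -33, -37, -25, -34]
Optimal cycle mean attained by: cycle 2->4->3->2, total (-5) + (-9) + (-9), length 3.
Answer: λ = -23/3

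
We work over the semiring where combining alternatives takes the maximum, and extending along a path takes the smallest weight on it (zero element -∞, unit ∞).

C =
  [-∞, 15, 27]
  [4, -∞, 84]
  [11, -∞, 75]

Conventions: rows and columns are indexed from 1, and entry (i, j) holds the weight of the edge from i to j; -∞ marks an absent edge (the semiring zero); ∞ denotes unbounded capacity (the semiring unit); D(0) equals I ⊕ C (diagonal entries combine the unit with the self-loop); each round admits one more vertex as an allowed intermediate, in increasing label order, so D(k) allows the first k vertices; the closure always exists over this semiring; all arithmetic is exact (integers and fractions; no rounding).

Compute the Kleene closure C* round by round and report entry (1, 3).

D(0):
  [∞, 15, 27]
  [4, ∞, 84]
  [11, -∞, ∞]
D(1):
  [∞, 15, 27]
  [4, ∞, 84]
  [11, 11, ∞]
D(2):
  [∞, 15, 27]
  [4, ∞, 84]
  [11, 11, ∞]
D(3):
  [∞, 15, 27]
  [11, ∞, 84]
  [11, 11, ∞]
Answer: C*[1][3] = 27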